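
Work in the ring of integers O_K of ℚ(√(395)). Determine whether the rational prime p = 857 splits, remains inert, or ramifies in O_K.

inert

Since 395 ≢ 1 mod 4, the ring of integers is ℤ[√395] with discriminant 4·395 = 1580.
disc(K) = 1580 is not divisible by 857; 857 is unramified.
Legendre symbol by Euler's criterion: (395/857) ≡ 395^428 ≡ 856 (mod 857), i.e. (395/857) = -1.
d is a non-residue mod p, hence 857 remains inert in O_K.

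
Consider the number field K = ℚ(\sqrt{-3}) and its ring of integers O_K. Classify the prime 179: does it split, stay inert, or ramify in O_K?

inert — (179) stays prime in O_K

-3 mod 4 = 1, hence disc K = -3 and O_K = ℤ[(1+√-3)/2].
179 ∤ -3, so 179 is unramified.
(-3/179) = 176^89 mod 179 = 178, giving Legendre symbol -1.
(-3/179) = -1, so 179 is inert.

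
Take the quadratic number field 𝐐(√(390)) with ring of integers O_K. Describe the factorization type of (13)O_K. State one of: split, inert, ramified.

Since 390 ≢ 1 mod 4, the ring of integers is ℤ[√390] with discriminant 4·390 = 1560.
disc(K) = 1560 = 13·120, so p = 13 is ramified.

ramified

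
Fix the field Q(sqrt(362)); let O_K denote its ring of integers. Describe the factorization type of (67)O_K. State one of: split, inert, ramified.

Since 362 ≢ 1 mod 4, the ring of integers is ℤ[√362] with discriminant 4·362 = 1448.
Since gcd(67, 1448) = 1 the prime 67 does not ramify.
Compute (362/67) via Euler: 27^((67-1)/2) mod 67 = 66, so (362/67) = -1.
d is a non-residue mod p, hence 67 remains inert in O_K.

inert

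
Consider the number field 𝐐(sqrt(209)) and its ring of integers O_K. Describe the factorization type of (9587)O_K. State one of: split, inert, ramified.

9587 remains inert

d = 209 ≡ 1 (mod 4), so O_K = ℤ[(1+√209)/2] and disc(K) = d = 209.
Since gcd(9587, 209) = 1 the prime 9587 does not ramify.
(209/9587) = 209^4793 mod 9587 = 9586, giving Legendre symbol -1.
Legendre symbol -1 ⇒ 9587 is inert.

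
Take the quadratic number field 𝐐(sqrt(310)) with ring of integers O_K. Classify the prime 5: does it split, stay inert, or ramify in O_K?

ramifies in O_K

d = 310 ≡ 2 (mod 4), so O_K = ℤ[√310] and disc(K) = 4d = 1240.
disc(K) = 1240 = 5·248, so p = 5 is ramified.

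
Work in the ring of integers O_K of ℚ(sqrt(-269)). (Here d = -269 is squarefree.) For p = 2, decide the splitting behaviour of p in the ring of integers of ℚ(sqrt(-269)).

p ramifies

-269 mod 4 = 3, hence disc K = 4·(-269) = -1076 and O_K = ℤ[√-269].
2 divides disc(K) = -1076, so 2 ramifies.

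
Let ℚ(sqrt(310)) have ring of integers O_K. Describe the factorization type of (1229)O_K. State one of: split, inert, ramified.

remains prime (inert)

310 mod 4 = 2, hence disc K = 4·310 = 1240 and O_K = ℤ[√310].
disc(K) = 1240 is not divisible by 1229; 1229 is unramified.
(310/1229) = 310^614 mod 1229 = 1228, giving Legendre symbol -1.
(310/1229) = -1, so 1229 is inert.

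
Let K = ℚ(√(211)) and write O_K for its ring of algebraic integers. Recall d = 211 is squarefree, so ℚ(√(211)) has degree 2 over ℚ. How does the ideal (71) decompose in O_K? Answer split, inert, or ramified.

211 mod 4 = 3, hence disc K = 4·211 = 844 and O_K = ℤ[√211].
71 ∤ 844, so 71 is unramified.
Compute (211/71) via Euler: 69^((71-1)/2) mod 71 = 70, so (211/71) = -1.
(211/71) = -1, so 71 is inert.

inert — (71) stays prime in O_K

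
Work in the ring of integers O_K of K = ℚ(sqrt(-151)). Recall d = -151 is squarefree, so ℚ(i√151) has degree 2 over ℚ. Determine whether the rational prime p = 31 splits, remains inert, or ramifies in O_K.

split

Since -151 ≡ 1 mod 4, the ring of integers is ℤ[(1+√-151)/2] with discriminant -151.
31 ∤ -151, so 31 is unramified.
Compute (-151/31) via Euler: 4^((31-1)/2) mod 31 = 1, so (-151/31) = 1.
d is a quadratic residue mod p, hence 31 splits in O_K.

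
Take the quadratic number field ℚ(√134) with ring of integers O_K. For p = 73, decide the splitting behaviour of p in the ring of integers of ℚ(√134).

d = 134 ≡ 2 (mod 4), so O_K = ℤ[√134] and disc(K) = 4d = 536.
Since gcd(73, 536) = 1 the prime 73 does not ramify.
Legendre symbol by Euler's criterion: (134/73) ≡ 134^36 ≡ 1 (mod 73), i.e. (134/73) = 1.
(134/73) = 1, so 73 splits.

splits completely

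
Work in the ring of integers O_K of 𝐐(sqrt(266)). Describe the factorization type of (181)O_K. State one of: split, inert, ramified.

266 mod 4 = 2, hence disc K = 4·266 = 1064 and O_K = ℤ[√266].
Since gcd(181, 1064) = 1 the prime 181 does not ramify.
Compute (266/181) via Euler: 85^((181-1)/2) mod 181 = 180, so (266/181) = -1.
d is a non-residue mod p, hence 181 remains inert in O_K.

remains prime (inert)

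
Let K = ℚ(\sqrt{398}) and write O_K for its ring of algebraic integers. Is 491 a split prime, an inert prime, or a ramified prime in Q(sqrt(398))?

491 remains inert

Since 398 ≢ 1 mod 4, the ring of integers is ℤ[√398] with discriminant 4·398 = 1592.
disc(K) = 1592 is not divisible by 491; 491 is unramified.
(398/491) = 398^245 mod 491 = 490, giving Legendre symbol -1.
(398/491) = -1, so 491 is inert.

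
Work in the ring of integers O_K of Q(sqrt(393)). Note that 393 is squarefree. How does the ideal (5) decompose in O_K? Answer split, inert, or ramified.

5 remains inert

Since 393 ≡ 1 mod 4, the ring of integers is ℤ[(1+√393)/2] with discriminant 393.
disc(K) = 393 is not divisible by 5; 5 is unramified.
Compute (393/5) via Euler: 3^((5-1)/2) mod 5 = 4, so (393/5) = -1.
Legendre symbol -1 ⇒ 5 is inert.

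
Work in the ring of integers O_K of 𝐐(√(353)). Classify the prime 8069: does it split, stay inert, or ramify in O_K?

p splits

d = 353 ≡ 1 (mod 4), so O_K = ℤ[(1+√353)/2] and disc(K) = d = 353.
disc(K) = 353 is not divisible by 8069; 8069 is unramified.
Compute (353/8069) via Euler: 353^((8069-1)/2) mod 8069 = 1, so (353/8069) = 1.
(353/8069) = 1, so 8069 splits.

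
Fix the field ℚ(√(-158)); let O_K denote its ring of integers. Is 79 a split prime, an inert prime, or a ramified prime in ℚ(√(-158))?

d = -158 ≡ 2 (mod 4), so O_K = ℤ[√-158] and disc(K) = 4d = -632.
Ramification test: 79 | -632. The prime 79 ramifies in K.

79 is ramified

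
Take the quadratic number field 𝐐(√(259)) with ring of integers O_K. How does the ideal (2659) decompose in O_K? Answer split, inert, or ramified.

p is inert

d = 259 ≡ 3 (mod 4), so O_K = ℤ[√259] and disc(K) = 4d = 1036.
2659 ∤ 1036, so 2659 is unramified.
Euler's criterion: 259^1329 mod 2659 = 2658. Thus (259|2659) = -1.
Legendre symbol -1 ⇒ 2659 is inert.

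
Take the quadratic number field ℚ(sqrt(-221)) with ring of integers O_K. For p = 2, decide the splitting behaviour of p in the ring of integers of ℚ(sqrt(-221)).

-221 mod 4 = 3, hence disc K = 4·(-221) = -884 and O_K = ℤ[√-221].
2 divides disc(K) = -884, so 2 ramifies.

ramifies in O_K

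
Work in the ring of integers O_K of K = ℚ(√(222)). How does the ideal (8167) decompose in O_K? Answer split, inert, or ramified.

Since 222 ≢ 1 mod 4, the ring of integers is ℤ[√222] with discriminant 4·222 = 888.
Since gcd(8167, 888) = 1 the prime 8167 does not ramify.
(222/8167) = 222^4083 mod 8167 = 8166, giving Legendre symbol -1.
(222/8167) = -1, so 8167 is inert.

remains prime (inert)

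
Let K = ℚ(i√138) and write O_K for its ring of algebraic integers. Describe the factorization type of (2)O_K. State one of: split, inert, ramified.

-138 mod 4 = 2, hence disc K = 4·(-138) = -552 and O_K = ℤ[√-138].
disc(K) = -552 = 2·(-276), so p = 2 is ramified.

2 is ramified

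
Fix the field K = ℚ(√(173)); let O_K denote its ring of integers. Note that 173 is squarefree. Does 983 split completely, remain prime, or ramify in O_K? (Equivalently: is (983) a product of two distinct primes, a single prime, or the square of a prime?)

Since 173 ≡ 1 mod 4, the ring of integers is ℤ[(1+√173)/2] with discriminant 173.
disc(K) = 173 is not divisible by 983; 983 is unramified.
(173/983) = 173^491 mod 983 = 1, giving Legendre symbol 1.
d is a quadratic residue mod p, hence 983 splits in O_K.

split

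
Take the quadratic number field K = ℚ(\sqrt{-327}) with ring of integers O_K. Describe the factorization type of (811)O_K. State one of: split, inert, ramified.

split — (811) = 𝔭₁𝔭₂ with 𝔭₁ ≠ 𝔭₂

d = -327 ≡ 1 (mod 4), so O_K = ℤ[(1+√-327)/2] and disc(K) = d = -327.
Since gcd(811, -327) = 1 the prime 811 does not ramify.
Legendre symbol by Euler's criterion: (-327/811) ≡ (-327)^405 ≡ 1 (mod 811), i.e. (-327/811) = 1.
(-327/811) = 1, so 811 splits.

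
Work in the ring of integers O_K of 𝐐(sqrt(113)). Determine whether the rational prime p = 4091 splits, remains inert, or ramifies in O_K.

p is inert

Since 113 ≡ 1 mod 4, the ring of integers is ℤ[(1+√113)/2] with discriminant 113.
Since gcd(4091, 113) = 1 the prime 4091 does not ramify.
Legendre symbol by Euler's criterion: (113/4091) ≡ 113^2045 ≡ 4090 (mod 4091), i.e. (113/4091) = -1.
Legendre symbol -1 ⇒ 4091 is inert.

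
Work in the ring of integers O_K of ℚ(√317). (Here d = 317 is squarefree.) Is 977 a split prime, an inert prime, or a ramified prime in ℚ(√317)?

split — (977) = 𝔭₁𝔭₂ with 𝔭₁ ≠ 𝔭₂

d = 317 ≡ 1 (mod 4), so O_K = ℤ[(1+√317)/2] and disc(K) = d = 317.
disc(K) = 317 is not divisible by 977; 977 is unramified.
Legendre symbol by Euler's criterion: (317/977) ≡ 317^488 ≡ 1 (mod 977), i.e. (317/977) = 1.
(317/977) = 1, so 977 splits.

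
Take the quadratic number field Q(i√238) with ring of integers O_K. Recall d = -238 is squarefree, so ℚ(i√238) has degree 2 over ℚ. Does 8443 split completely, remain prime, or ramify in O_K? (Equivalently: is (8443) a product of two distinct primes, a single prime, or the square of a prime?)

-238 mod 4 = 2, hence disc K = 4·(-238) = -952 and O_K = ℤ[√-238].
disc(K) = -952 is not divisible by 8443; 8443 is unramified.
(-238/8443) = 8205^4221 mod 8443 = 1, giving Legendre symbol 1.
Legendre symbol 1 ⇒ 8443 is split.

split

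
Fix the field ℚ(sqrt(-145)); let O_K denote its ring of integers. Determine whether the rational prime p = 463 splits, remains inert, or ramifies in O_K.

d = -145 ≡ 3 (mod 4), so O_K = ℤ[√-145] and disc(K) = 4d = -580.
Since gcd(463, -580) = 1 the prime 463 does not ramify.
Compute (-145/463) via Euler: 318^((463-1)/2) mod 463 = 1, so (-145/463) = 1.
d is a quadratic residue mod p, hence 463 splits in O_K.

p splits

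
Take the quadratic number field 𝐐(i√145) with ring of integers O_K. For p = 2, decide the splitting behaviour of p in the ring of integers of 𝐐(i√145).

2 is ramified

d = -145 ≡ 3 (mod 4), so O_K = ℤ[√-145] and disc(K) = 4d = -580.
Ramification test: 2 | -580. The prime 2 ramifies in K.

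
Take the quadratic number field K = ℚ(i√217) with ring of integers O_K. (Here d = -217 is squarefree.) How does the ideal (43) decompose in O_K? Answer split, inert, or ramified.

split

Since -217 ≢ 1 mod 4, the ring of integers is ℤ[√-217] with discriminant 4·(-217) = -868.
disc(K) = -868 is not divisible by 43; 43 is unramified.
(-217/43) = 41^21 mod 43 = 1, giving Legendre symbol 1.
(-217/43) = 1, so 43 splits.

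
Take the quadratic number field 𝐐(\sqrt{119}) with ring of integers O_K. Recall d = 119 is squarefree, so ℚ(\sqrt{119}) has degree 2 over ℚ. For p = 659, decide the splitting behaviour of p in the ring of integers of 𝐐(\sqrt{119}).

d = 119 ≡ 3 (mod 4), so O_K = ℤ[√119] and disc(K) = 4d = 476.
disc(K) = 476 is not divisible by 659; 659 is unramified.
Legendre symbol by Euler's criterion: (119/659) ≡ 119^329 ≡ 658 (mod 659), i.e. (119/659) = -1.
d is a non-residue mod p, hence 659 remains inert in O_K.

remains prime (inert)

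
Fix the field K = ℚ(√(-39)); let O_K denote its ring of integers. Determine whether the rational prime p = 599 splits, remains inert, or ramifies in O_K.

inert

d = -39 ≡ 1 (mod 4), so O_K = ℤ[(1+√-39)/2] and disc(K) = d = -39.
Since gcd(599, -39) = 1 the prime 599 does not ramify.
Euler's criterion: (-39)^299 mod 599 = 598. Thus (-39|599) = -1.
(-39/599) = -1, so 599 is inert.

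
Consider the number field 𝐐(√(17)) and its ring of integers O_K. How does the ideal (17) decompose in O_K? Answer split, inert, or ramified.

Since 17 ≡ 1 mod 4, the ring of integers is ℤ[(1+√17)/2] with discriminant 17.
Ramification test: 17 | 17. The prime 17 ramifies in K.

ramified — (17) = 𝔭²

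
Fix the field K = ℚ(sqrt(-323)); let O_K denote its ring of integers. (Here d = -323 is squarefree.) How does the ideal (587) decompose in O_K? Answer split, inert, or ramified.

d = -323 ≡ 1 (mod 4), so O_K = ℤ[(1+√-323)/2] and disc(K) = d = -323.
disc(K) = -323 is not divisible by 587; 587 is unramified.
Compute (-323/587) via Euler: 264^((587-1)/2) mod 587 = 1, so (-323/587) = 1.
Legendre symbol 1 ⇒ 587 is split.

split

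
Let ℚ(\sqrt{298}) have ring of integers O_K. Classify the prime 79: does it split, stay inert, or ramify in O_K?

298 mod 4 = 2, hence disc K = 4·298 = 1192 and O_K = ℤ[√298].
79 ∤ 1192, so 79 is unramified.
Compute (298/79) via Euler: 61^((79-1)/2) mod 79 = 78, so (298/79) = -1.
(298/79) = -1, so 79 is inert.

inert — (79) stays prime in O_K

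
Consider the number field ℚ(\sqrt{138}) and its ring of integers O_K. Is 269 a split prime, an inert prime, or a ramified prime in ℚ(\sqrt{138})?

138 mod 4 = 2, hence disc K = 4·138 = 552 and O_K = ℤ[√138].
disc(K) = 552 is not divisible by 269; 269 is unramified.
Euler's criterion: 138^134 mod 269 = 1. Thus (138|269) = 1.
d is a quadratic residue mod p, hence 269 splits in O_K.

p splits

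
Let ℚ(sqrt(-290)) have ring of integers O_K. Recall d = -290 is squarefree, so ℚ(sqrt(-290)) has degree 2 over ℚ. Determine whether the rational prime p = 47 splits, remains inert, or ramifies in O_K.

remains prime (inert)

-290 mod 4 = 2, hence disc K = 4·(-290) = -1160 and O_K = ℤ[√-290].
47 ∤ -1160, so 47 is unramified.
Compute (-290/47) via Euler: 39^((47-1)/2) mod 47 = 46, so (-290/47) = -1.
d is a non-residue mod p, hence 47 remains inert in O_K.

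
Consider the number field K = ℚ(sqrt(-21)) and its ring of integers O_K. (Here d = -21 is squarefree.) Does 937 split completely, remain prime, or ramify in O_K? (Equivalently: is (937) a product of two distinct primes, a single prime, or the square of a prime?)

d = -21 ≡ 3 (mod 4), so O_K = ℤ[√-21] and disc(K) = 4d = -84.
937 ∤ -84, so 937 is unramified.
Legendre symbol by Euler's criterion: (-21/937) ≡ (-21)^468 ≡ 936 (mod 937), i.e. (-21/937) = -1.
(-21/937) = -1, so 937 is inert.

inert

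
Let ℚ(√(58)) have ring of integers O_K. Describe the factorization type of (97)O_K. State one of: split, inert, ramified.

d = 58 ≡ 2 (mod 4), so O_K = ℤ[√58] and disc(K) = 4d = 232.
Since gcd(97, 232) = 1 the prime 97 does not ramify.
(58/97) = 58^48 mod 97 = 96, giving Legendre symbol -1.
d is a non-residue mod p, hence 97 remains inert in O_K.

inert — (97) stays prime in O_K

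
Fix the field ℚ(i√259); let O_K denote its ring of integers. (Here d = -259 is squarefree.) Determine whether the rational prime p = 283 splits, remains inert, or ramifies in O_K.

splits completely

-259 mod 4 = 1, hence disc K = -259 and O_K = ℤ[(1+√-259)/2].
283 ∤ -259, so 283 is unramified.
Compute (-259/283) via Euler: 24^((283-1)/2) mod 283 = 1, so (-259/283) = 1.
(-259/283) = 1, so 283 splits.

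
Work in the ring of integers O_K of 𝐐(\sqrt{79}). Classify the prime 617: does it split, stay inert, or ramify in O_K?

79 mod 4 = 3, hence disc K = 4·79 = 316 and O_K = ℤ[√79].
Since gcd(617, 316) = 1 the prime 617 does not ramify.
Compute (79/617) via Euler: 79^((617-1)/2) mod 617 = 1, so (79/617) = 1.
Legendre symbol 1 ⇒ 617 is split.

splits completely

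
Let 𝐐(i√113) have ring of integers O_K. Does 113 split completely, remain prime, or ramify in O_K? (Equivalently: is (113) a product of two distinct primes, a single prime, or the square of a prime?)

ramified — (113) = 𝔭²

Since -113 ≢ 1 mod 4, the ring of integers is ℤ[√-113] with discriminant 4·(-113) = -452.
Ramification test: 113 | -452. The prime 113 ramifies in K.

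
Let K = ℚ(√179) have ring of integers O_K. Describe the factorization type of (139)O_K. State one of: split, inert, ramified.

remains prime (inert)

d = 179 ≡ 3 (mod 4), so O_K = ℤ[√179] and disc(K) = 4d = 716.
Since gcd(139, 716) = 1 the prime 139 does not ramify.
(179/139) = 40^69 mod 139 = 138, giving Legendre symbol -1.
Legendre symbol -1 ⇒ 139 is inert.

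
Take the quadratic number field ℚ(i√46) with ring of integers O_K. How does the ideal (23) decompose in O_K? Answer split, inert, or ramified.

-46 mod 4 = 2, hence disc K = 4·(-46) = -184 and O_K = ℤ[√-46].
23 divides disc(K) = -184, so 23 ramifies.

23 is ramified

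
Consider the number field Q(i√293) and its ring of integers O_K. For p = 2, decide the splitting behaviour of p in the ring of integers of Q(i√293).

p ramifies

d = -293 ≡ 3 (mod 4), so O_K = ℤ[√-293] and disc(K) = 4d = -1172.
disc(K) = -1172 = 2·(-586), so p = 2 is ramified.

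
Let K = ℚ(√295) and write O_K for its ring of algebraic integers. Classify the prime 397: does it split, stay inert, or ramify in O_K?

d = 295 ≡ 3 (mod 4), so O_K = ℤ[√295] and disc(K) = 4d = 1180.
397 ∤ 1180, so 397 is unramified.
(295/397) = 295^198 mod 397 = 1, giving Legendre symbol 1.
d is a quadratic residue mod p, hence 397 splits in O_K.

split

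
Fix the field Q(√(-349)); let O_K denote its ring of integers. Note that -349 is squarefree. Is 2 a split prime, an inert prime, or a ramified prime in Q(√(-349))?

-349 mod 4 = 3, hence disc K = 4·(-349) = -1396 and O_K = ℤ[√-349].
Ramification test: 2 | -1396. The prime 2 ramifies in K.

ramified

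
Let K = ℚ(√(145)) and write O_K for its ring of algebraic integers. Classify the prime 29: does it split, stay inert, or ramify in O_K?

145 mod 4 = 1, hence disc K = 145 and O_K = ℤ[(1+√145)/2].
29 divides disc(K) = 145, so 29 ramifies.

ramifies in O_K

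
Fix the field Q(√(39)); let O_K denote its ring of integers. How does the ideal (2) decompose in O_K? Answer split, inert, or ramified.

ramified — (2) = 𝔭²

d = 39 ≡ 3 (mod 4), so O_K = ℤ[√39] and disc(K) = 4d = 156.
Ramification test: 2 | 156. The prime 2 ramifies in K.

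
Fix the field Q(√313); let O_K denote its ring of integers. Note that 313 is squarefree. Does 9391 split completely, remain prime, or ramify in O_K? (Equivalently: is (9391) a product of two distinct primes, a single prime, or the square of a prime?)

p splits

Since 313 ≡ 1 mod 4, the ring of integers is ℤ[(1+√313)/2] with discriminant 313.
disc(K) = 313 is not divisible by 9391; 9391 is unramified.
Legendre symbol by Euler's criterion: (313/9391) ≡ 313^4695 ≡ 1 (mod 9391), i.e. (313/9391) = 1.
d is a quadratic residue mod p, hence 9391 splits in O_K.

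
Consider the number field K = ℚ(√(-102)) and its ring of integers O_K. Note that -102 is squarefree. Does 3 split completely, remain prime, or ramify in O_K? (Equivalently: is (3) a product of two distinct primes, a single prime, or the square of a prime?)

Since -102 ≢ 1 mod 4, the ring of integers is ℤ[√-102] with discriminant 4·(-102) = -408.
3 divides disc(K) = -408, so 3 ramifies.

3 is ramified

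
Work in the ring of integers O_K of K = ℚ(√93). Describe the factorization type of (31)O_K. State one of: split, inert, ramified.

93 mod 4 = 1, hence disc K = 93 and O_K = ℤ[(1+√93)/2].
Ramification test: 31 | 93. The prime 31 ramifies in K.

ramified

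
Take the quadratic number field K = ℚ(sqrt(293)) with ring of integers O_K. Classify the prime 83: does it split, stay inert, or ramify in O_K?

293 mod 4 = 1, hence disc K = 293 and O_K = ℤ[(1+√293)/2].
disc(K) = 293 is not divisible by 83; 83 is unramified.
Compute (293/83) via Euler: 44^((83-1)/2) mod 83 = 1, so (293/83) = 1.
d is a quadratic residue mod p, hence 83 splits in O_K.

split — (83) = 𝔭₁𝔭₂ with 𝔭₁ ≠ 𝔭₂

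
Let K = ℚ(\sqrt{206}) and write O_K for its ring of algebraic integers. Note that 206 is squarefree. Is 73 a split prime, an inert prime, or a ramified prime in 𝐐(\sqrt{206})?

d = 206 ≡ 2 (mod 4), so O_K = ℤ[√206] and disc(K) = 4d = 824.
Since gcd(73, 824) = 1 the prime 73 does not ramify.
(206/73) = 60^36 mod 73 = 72, giving Legendre symbol -1.
Legendre symbol -1 ⇒ 73 is inert.

73 remains inert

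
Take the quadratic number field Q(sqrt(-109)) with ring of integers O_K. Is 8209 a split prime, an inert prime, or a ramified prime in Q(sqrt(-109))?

split — (8209) = 𝔭₁𝔭₂ with 𝔭₁ ≠ 𝔭₂

-109 mod 4 = 3, hence disc K = 4·(-109) = -436 and O_K = ℤ[√-109].
disc(K) = -436 is not divisible by 8209; 8209 is unramified.
Euler's criterion: (-109)^4104 mod 8209 = 1. Thus (-109|8209) = 1.
Legendre symbol 1 ⇒ 8209 is split.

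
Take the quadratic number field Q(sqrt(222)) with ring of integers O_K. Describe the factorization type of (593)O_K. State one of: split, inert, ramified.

Since 222 ≢ 1 mod 4, the ring of integers is ℤ[√222] with discriminant 4·222 = 888.
Since gcd(593, 888) = 1 the prime 593 does not ramify.
Euler's criterion: 222^296 mod 593 = 592. Thus (222|593) = -1.
Legendre symbol -1 ⇒ 593 is inert.

593 remains inert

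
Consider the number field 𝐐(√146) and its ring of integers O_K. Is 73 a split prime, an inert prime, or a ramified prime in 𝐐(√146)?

ramifies in O_K

d = 146 ≡ 2 (mod 4), so O_K = ℤ[√146] and disc(K) = 4d = 584.
Ramification test: 73 | 584. The prime 73 ramifies in K.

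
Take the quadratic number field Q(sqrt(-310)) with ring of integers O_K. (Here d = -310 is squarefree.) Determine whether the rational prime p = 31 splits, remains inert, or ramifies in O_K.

ramified

-310 mod 4 = 2, hence disc K = 4·(-310) = -1240 and O_K = ℤ[√-310].
31 divides disc(K) = -1240, so 31 ramifies.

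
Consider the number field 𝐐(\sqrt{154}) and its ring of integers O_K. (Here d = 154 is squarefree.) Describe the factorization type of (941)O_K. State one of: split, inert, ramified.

inert — (941) stays prime in O_K

d = 154 ≡ 2 (mod 4), so O_K = ℤ[√154] and disc(K) = 4d = 616.
941 ∤ 616, so 941 is unramified.
Euler's criterion: 154^470 mod 941 = 940. Thus (154|941) = -1.
d is a non-residue mod p, hence 941 remains inert in O_K.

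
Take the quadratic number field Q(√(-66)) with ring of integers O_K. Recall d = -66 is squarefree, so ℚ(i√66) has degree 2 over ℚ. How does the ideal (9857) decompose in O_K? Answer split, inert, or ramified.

p is inert

-66 mod 4 = 2, hence disc K = 4·(-66) = -264 and O_K = ℤ[√-66].
disc(K) = -264 is not divisible by 9857; 9857 is unramified.
Compute (-66/9857) via Euler: 9791^((9857-1)/2) mod 9857 = 9856, so (-66/9857) = -1.
Legendre symbol -1 ⇒ 9857 is inert.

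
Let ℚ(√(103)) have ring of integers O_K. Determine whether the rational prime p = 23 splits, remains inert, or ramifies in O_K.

23 remains inert

d = 103 ≡ 3 (mod 4), so O_K = ℤ[√103] and disc(K) = 4d = 412.
23 ∤ 412, so 23 is unramified.
Euler's criterion: 103^11 mod 23 = 22. Thus (103|23) = -1.
Legendre symbol -1 ⇒ 23 is inert.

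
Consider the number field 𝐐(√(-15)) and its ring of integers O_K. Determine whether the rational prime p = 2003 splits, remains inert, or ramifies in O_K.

p splits

Since -15 ≡ 1 mod 4, the ring of integers is ℤ[(1+√-15)/2] with discriminant -15.
disc(K) = -15 is not divisible by 2003; 2003 is unramified.
Euler's criterion: (-15)^1001 mod 2003 = 1. Thus (-15|2003) = 1.
d is a quadratic residue mod p, hence 2003 splits in O_K.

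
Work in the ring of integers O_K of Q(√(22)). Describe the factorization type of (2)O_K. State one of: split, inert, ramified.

22 mod 4 = 2, hence disc K = 4·22 = 88 and O_K = ℤ[√22].
disc(K) = 88 = 2·44, so p = 2 is ramified.

2 is ramified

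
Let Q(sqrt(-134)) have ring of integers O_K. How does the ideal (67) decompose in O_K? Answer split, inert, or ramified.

p ramifies

Since -134 ≢ 1 mod 4, the ring of integers is ℤ[√-134] with discriminant 4·(-134) = -536.
disc(K) = -536 = 67·(-8), so p = 67 is ramified.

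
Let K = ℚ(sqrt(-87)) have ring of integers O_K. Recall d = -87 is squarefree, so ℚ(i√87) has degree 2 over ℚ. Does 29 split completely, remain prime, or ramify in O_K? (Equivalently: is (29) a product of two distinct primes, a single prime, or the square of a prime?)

ramifies in O_K

d = -87 ≡ 1 (mod 4), so O_K = ℤ[(1+√-87)/2] and disc(K) = d = -87.
disc(K) = -87 = 29·(-3), so p = 29 is ramified.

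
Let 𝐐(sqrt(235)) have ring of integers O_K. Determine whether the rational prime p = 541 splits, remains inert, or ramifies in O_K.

split — (541) = 𝔭₁𝔭₂ with 𝔭₁ ≠ 𝔭₂

235 mod 4 = 3, hence disc K = 4·235 = 940 and O_K = ℤ[√235].
disc(K) = 940 is not divisible by 541; 541 is unramified.
(235/541) = 235^270 mod 541 = 1, giving Legendre symbol 1.
(235/541) = 1, so 541 splits.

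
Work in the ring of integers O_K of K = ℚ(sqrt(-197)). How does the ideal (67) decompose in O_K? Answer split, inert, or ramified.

Since -197 ≢ 1 mod 4, the ring of integers is ℤ[√-197] with discriminant 4·(-197) = -788.
Since gcd(67, -788) = 1 the prime 67 does not ramify.
Euler's criterion: (-197)^33 mod 67 = 1. Thus (-197|67) = 1.
(-197/67) = 1, so 67 splits.

67 splits in O_K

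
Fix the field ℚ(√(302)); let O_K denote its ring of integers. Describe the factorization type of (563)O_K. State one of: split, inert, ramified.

d = 302 ≡ 2 (mod 4), so O_K = ℤ[√302] and disc(K) = 4d = 1208.
563 ∤ 1208, so 563 is unramified.
Euler's criterion: 302^281 mod 563 = 1. Thus (302|563) = 1.
d is a quadratic residue mod p, hence 563 splits in O_K.

563 splits in O_K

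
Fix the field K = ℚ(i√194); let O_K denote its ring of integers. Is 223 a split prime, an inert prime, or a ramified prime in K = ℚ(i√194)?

-194 mod 4 = 2, hence disc K = 4·(-194) = -776 and O_K = ℤ[√-194].
Since gcd(223, -776) = 1 the prime 223 does not ramify.
Legendre symbol by Euler's criterion: (-194/223) ≡ (-194)^111 ≡ 1 (mod 223), i.e. (-194/223) = 1.
(-194/223) = 1, so 223 splits.

split — (223) = 𝔭₁𝔭₂ with 𝔭₁ ≠ 𝔭₂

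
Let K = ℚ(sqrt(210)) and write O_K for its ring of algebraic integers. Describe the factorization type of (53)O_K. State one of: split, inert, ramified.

Since 210 ≢ 1 mod 4, the ring of integers is ℤ[√210] with discriminant 4·210 = 840.
disc(K) = 840 is not divisible by 53; 53 is unramified.
(210/53) = 51^26 mod 53 = 52, giving Legendre symbol -1.
(210/53) = -1, so 53 is inert.

remains prime (inert)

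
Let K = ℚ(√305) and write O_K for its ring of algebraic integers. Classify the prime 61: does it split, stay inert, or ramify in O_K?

305 mod 4 = 1, hence disc K = 305 and O_K = ℤ[(1+√305)/2].
61 divides disc(K) = 305, so 61 ramifies.

p ramifies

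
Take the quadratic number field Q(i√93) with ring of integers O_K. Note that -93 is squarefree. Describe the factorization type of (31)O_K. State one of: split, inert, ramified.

p ramifies

Since -93 ≢ 1 mod 4, the ring of integers is ℤ[√-93] with discriminant 4·(-93) = -372.
31 divides disc(K) = -372, so 31 ramifies.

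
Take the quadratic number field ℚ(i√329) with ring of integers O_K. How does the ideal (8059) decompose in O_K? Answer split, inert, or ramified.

splits completely

d = -329 ≡ 3 (mod 4), so O_K = ℤ[√-329] and disc(K) = 4d = -1316.
Since gcd(8059, -1316) = 1 the prime 8059 does not ramify.
Legendre symbol by Euler's criterion: (-329/8059) ≡ (-329)^4029 ≡ 1 (mod 8059), i.e. (-329/8059) = 1.
d is a quadratic residue mod p, hence 8059 splits in O_K.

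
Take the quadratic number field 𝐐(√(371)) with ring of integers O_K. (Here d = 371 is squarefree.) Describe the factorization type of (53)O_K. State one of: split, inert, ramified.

ramified — (53) = 𝔭²

371 mod 4 = 3, hence disc K = 4·371 = 1484 and O_K = ℤ[√371].
53 divides disc(K) = 1484, so 53 ramifies.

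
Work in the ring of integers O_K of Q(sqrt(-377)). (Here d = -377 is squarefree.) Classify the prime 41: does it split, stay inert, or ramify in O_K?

-377 mod 4 = 3, hence disc K = 4·(-377) = -1508 and O_K = ℤ[√-377].
disc(K) = -1508 is not divisible by 41; 41 is unramified.
Legendre symbol by Euler's criterion: (-377/41) ≡ (-377)^20 ≡ 1 (mod 41), i.e. (-377/41) = 1.
Legendre symbol 1 ⇒ 41 is split.

41 splits in O_K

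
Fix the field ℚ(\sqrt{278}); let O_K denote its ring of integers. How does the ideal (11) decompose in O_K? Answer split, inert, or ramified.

278 mod 4 = 2, hence disc K = 4·278 = 1112 and O_K = ℤ[√278].
Since gcd(11, 1112) = 1 the prime 11 does not ramify.
Euler's criterion: 278^5 mod 11 = 1. Thus (278|11) = 1.
Legendre symbol 1 ⇒ 11 is split.

splits completely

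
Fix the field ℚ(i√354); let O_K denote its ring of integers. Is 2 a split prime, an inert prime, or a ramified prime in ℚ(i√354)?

-354 mod 4 = 2, hence disc K = 4·(-354) = -1416 and O_K = ℤ[√-354].
disc(K) = -1416 = 2·(-708), so p = 2 is ramified.

2 is ramified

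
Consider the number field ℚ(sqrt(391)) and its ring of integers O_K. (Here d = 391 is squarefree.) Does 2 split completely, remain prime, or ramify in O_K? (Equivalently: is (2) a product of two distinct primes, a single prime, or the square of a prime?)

Since 391 ≢ 1 mod 4, the ring of integers is ℤ[√391] with discriminant 4·391 = 1564.
2 divides disc(K) = 1564, so 2 ramifies.

2 is ramified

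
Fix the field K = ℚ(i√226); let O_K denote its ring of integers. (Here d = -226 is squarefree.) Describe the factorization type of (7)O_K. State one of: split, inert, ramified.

Since -226 ≢ 1 mod 4, the ring of integers is ℤ[√-226] with discriminant 4·(-226) = -904.
7 ∤ -904, so 7 is unramified.
Euler's criterion: (-226)^3 mod 7 = 6. Thus (-226|7) = -1.
d is a non-residue mod p, hence 7 remains inert in O_K.

inert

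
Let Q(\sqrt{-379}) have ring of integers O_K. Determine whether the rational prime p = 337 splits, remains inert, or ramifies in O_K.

p splits

d = -379 ≡ 1 (mod 4), so O_K = ℤ[(1+√-379)/2] and disc(K) = d = -379.
337 ∤ -379, so 337 is unramified.
Legendre symbol by Euler's criterion: (-379/337) ≡ (-379)^168 ≡ 1 (mod 337), i.e. (-379/337) = 1.
(-379/337) = 1, so 337 splits.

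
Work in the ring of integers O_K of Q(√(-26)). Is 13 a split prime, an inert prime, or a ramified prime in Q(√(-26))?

ramified

d = -26 ≡ 2 (mod 4), so O_K = ℤ[√-26] and disc(K) = 4d = -104.
disc(K) = -104 = 13·(-8), so p = 13 is ramified.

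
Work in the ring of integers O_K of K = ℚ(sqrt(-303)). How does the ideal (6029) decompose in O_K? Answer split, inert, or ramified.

remains prime (inert)

-303 mod 4 = 1, hence disc K = -303 and O_K = ℤ[(1+√-303)/2].
disc(K) = -303 is not divisible by 6029; 6029 is unramified.
Compute (-303/6029) via Euler: 5726^((6029-1)/2) mod 6029 = 6028, so (-303/6029) = -1.
d is a non-residue mod p, hence 6029 remains inert in O_K.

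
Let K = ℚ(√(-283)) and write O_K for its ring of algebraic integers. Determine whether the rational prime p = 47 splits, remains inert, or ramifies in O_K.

d = -283 ≡ 1 (mod 4), so O_K = ℤ[(1+√-283)/2] and disc(K) = d = -283.
47 ∤ -283, so 47 is unramified.
Compute (-283/47) via Euler: 46^((47-1)/2) mod 47 = 46, so (-283/47) = -1.
Legendre symbol -1 ⇒ 47 is inert.

inert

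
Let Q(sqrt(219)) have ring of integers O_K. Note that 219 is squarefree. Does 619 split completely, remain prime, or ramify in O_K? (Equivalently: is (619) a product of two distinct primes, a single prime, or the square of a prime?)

Since 219 ≢ 1 mod 4, the ring of integers is ℤ[√219] with discriminant 4·219 = 876.
619 ∤ 876, so 619 is unramified.
Euler's criterion: 219^309 mod 619 = 618. Thus (219|619) = -1.
(219/619) = -1, so 619 is inert.

inert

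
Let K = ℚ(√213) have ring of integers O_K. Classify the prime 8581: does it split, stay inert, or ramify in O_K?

Since 213 ≡ 1 mod 4, the ring of integers is ℤ[(1+√213)/2] with discriminant 213.
disc(K) = 213 is not divisible by 8581; 8581 is unramified.
Legendre symbol by Euler's criterion: (213/8581) ≡ 213^4290 ≡ 8580 (mod 8581), i.e. (213/8581) = -1.
(213/8581) = -1, so 8581 is inert.

remains prime (inert)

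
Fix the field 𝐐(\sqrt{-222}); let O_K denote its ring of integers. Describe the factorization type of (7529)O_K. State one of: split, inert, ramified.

d = -222 ≡ 2 (mod 4), so O_K = ℤ[√-222] and disc(K) = 4d = -888.
Since gcd(7529, -888) = 1 the prime 7529 does not ramify.
Compute (-222/7529) via Euler: 7307^((7529-1)/2) mod 7529 = 1, so (-222/7529) = 1.
Legendre symbol 1 ⇒ 7529 is split.

split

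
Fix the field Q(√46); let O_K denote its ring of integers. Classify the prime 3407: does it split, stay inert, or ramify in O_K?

Since 46 ≢ 1 mod 4, the ring of integers is ℤ[√46] with discriminant 4·46 = 184.
disc(K) = 184 is not divisible by 3407; 3407 is unramified.
(46/3407) = 46^1703 mod 3407 = 3406, giving Legendre symbol -1.
(46/3407) = -1, so 3407 is inert.

inert — (3407) stays prime in O_K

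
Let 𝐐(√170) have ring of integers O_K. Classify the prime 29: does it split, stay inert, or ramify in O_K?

170 mod 4 = 2, hence disc K = 4·170 = 680 and O_K = ℤ[√170].
29 ∤ 680, so 29 is unramified.
(170/29) = 25^14 mod 29 = 1, giving Legendre symbol 1.
d is a quadratic residue mod p, hence 29 splits in O_K.

splits completely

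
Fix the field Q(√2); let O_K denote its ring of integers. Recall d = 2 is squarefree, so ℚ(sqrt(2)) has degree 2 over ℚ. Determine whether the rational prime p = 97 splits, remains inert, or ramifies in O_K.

Since 2 ≢ 1 mod 4, the ring of integers is ℤ[√2] with discriminant 4·2 = 8.
disc(K) = 8 is not divisible by 97; 97 is unramified.
Euler's criterion: 2^48 mod 97 = 1. Thus (2|97) = 1.
(2/97) = 1, so 97 splits.

split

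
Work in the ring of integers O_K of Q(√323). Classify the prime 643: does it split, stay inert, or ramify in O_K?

d = 323 ≡ 3 (mod 4), so O_K = ℤ[√323] and disc(K) = 4d = 1292.
disc(K) = 1292 is not divisible by 643; 643 is unramified.
Legendre symbol by Euler's criterion: (323/643) ≡ 323^321 ≡ 1 (mod 643), i.e. (323/643) = 1.
d is a quadratic residue mod p, hence 643 splits in O_K.

split — (643) = 𝔭₁𝔭₂ with 𝔭₁ ≠ 𝔭₂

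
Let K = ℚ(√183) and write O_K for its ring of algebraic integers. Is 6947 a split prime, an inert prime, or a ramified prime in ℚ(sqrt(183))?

Since 183 ≢ 1 mod 4, the ring of integers is ℤ[√183] with discriminant 4·183 = 732.
Since gcd(6947, 732) = 1 the prime 6947 does not ramify.
Compute (183/6947) via Euler: 183^((6947-1)/2) mod 6947 = 6946, so (183/6947) = -1.
d is a non-residue mod p, hence 6947 remains inert in O_K.

p is inert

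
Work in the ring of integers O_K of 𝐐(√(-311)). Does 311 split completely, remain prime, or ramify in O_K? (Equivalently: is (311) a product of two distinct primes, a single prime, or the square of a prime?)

ramified — (311) = 𝔭²

d = -311 ≡ 1 (mod 4), so O_K = ℤ[(1+√-311)/2] and disc(K) = d = -311.
311 divides disc(K) = -311, so 311 ramifies.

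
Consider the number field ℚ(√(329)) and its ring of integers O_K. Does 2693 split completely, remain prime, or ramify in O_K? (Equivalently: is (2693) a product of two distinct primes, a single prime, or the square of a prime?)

p is inert

329 mod 4 = 1, hence disc K = 329 and O_K = ℤ[(1+√329)/2].
2693 ∤ 329, so 2693 is unramified.
Euler's criterion: 329^1346 mod 2693 = 2692. Thus (329|2693) = -1.
(329/2693) = -1, so 2693 is inert.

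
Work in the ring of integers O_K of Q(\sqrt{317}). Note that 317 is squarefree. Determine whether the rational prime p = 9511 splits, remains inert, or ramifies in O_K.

9511 splits in O_K

Since 317 ≡ 1 mod 4, the ring of integers is ℤ[(1+√317)/2] with discriminant 317.
9511 ∤ 317, so 9511 is unramified.
(317/9511) = 317^4755 mod 9511 = 1, giving Legendre symbol 1.
Legendre symbol 1 ⇒ 9511 is split.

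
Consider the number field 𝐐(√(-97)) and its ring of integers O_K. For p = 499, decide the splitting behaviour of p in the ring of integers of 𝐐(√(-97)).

-97 mod 4 = 3, hence disc K = 4·(-97) = -388 and O_K = ℤ[√-97].
499 ∤ -388, so 499 is unramified.
Compute (-97/499) via Euler: 402^((499-1)/2) mod 499 = 1, so (-97/499) = 1.
(-97/499) = 1, so 499 splits.

split — (499) = 𝔭₁𝔭₂ with 𝔭₁ ≠ 𝔭₂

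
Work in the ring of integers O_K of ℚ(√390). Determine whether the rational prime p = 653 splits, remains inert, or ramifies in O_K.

p is inert

d = 390 ≡ 2 (mod 4), so O_K = ℤ[√390] and disc(K) = 4d = 1560.
653 ∤ 1560, so 653 is unramified.
Euler's criterion: 390^326 mod 653 = 652. Thus (390|653) = -1.
(390/653) = -1, so 653 is inert.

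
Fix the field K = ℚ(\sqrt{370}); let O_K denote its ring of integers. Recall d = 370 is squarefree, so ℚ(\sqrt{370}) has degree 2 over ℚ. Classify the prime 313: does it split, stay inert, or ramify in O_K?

370 mod 4 = 2, hence disc K = 4·370 = 1480 and O_K = ℤ[√370].
disc(K) = 1480 is not divisible by 313; 313 is unramified.
Compute (370/313) via Euler: 57^((313-1)/2) mod 313 = 1, so (370/313) = 1.
d is a quadratic residue mod p, hence 313 splits in O_K.

splits completely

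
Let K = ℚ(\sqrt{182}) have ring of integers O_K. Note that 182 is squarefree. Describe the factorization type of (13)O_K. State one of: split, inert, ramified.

Since 182 ≢ 1 mod 4, the ring of integers is ℤ[√182] with discriminant 4·182 = 728.
disc(K) = 728 = 13·56, so p = 13 is ramified.

p ramifies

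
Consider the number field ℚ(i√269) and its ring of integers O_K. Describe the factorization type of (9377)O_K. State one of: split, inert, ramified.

-269 mod 4 = 3, hence disc K = 4·(-269) = -1076 and O_K = ℤ[√-269].
Since gcd(9377, -1076) = 1 the prime 9377 does not ramify.
Compute (-269/9377) via Euler: 9108^((9377-1)/2) mod 9377 = 1, so (-269/9377) = 1.
d is a quadratic residue mod p, hence 9377 splits in O_K.

9377 splits in O_K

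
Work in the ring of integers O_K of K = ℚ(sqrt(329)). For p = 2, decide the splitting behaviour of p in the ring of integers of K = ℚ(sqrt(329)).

p splits

329 mod 4 = 1, hence disc K = 329 and O_K = ℤ[(1+√329)/2].
Since gcd(2, 329) = 1 the prime 2 does not ramify.
Checking d mod 8: 329 ≡ 1. Hence 2 is split in O_K.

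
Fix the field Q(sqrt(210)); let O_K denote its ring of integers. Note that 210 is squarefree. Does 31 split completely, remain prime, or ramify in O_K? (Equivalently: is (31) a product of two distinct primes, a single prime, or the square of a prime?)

d = 210 ≡ 2 (mod 4), so O_K = ℤ[√210] and disc(K) = 4d = 840.
31 ∤ 840, so 31 is unramified.
(210/31) = 24^15 mod 31 = 30, giving Legendre symbol -1.
Legendre symbol -1 ⇒ 31 is inert.

p is inert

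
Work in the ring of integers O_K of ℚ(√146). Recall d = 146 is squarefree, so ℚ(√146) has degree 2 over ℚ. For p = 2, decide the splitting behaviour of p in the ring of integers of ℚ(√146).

d = 146 ≡ 2 (mod 4), so O_K = ℤ[√146] and disc(K) = 4d = 584.
Ramification test: 2 | 584. The prime 2 ramifies in K.

ramifies in O_K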